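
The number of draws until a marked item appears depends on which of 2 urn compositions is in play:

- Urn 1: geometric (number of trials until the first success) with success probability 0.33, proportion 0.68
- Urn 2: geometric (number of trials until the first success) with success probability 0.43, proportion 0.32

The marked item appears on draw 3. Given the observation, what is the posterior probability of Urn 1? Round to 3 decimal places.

0.693

P(component k | x) = w_k·f_k(x) / marginal(x), where marginal(x) = Σ_j w_j·f_j(x).
Geometric probabilities:
  f_1 = 0.33·(1−0.33)^2 = 0.33·0.4489 = 0.148137
  f_2 = 0.43·(1−0.43)^2 = 0.43·0.3249 = 0.139707
Prior × likelihood for each component:
  w_1·f_1 = 0.68 × 0.148137 = 0.100733
  w_2·f_2 = 0.32 × 0.139707 = 0.0447062
Marginal: 0.100733 + 0.0447062 = 0.145439
P(Urn 1 | 3) ≈ 0.693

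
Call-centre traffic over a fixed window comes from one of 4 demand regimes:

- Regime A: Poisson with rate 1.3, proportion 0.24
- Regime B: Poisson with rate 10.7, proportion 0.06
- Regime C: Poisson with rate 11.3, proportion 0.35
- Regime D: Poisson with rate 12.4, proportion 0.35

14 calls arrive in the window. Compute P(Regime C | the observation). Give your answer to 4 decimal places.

0.4224

P(component k | x) = P(Z=k)·f_k(x) / marginal(x), where marginal(x) = Σ_j P(Z=j)·f_j(x).
Poisson probabilities:
  f_A = 1.23088e-10
  f_B = 0.0666828
  f_C = 0.0785529
  f_D = 0.0959939
Multiply by the mixture weights:
  P(Z=A)·f_A = 0.24 × 1.23088e-10 = 2.95411e-11
  P(Z=B)·f_B = 0.06 × 0.0666828 = 0.00400097
  P(Z=C)·f_C = 0.35 × 0.0785529 = 0.0274935
  P(Z=D)·f_D = 0.35 × 0.0959939 = 0.0335979
Denominator: 2.95411e-11 + 0.00400097 + 0.0274935 + 0.0335979 = 0.0650923
Responsibility of Regime C: 0.0274935 / 0.0650923 ≈ 0.4224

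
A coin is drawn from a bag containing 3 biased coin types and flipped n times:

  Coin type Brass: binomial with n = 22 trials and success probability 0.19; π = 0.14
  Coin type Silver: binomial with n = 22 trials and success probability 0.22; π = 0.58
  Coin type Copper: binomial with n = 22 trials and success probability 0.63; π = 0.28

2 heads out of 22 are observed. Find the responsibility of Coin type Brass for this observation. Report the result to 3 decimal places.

0.277

By Bayes' theorem, P(k | x) = π_k f_k(x) / Σ_j π_j f_j(x).
Component likelihoods at x = 2 heads out of 22:
  f_Brass = C(22,2)·0.19^2·0.81^20 = 231·0.0361·0.0147809 = 0.123259
  f_Silver = C(22,2)·0.22^2·0.78^20 = 231·0.0484·0.00694852 = 0.0776872
  f_Copper = C(22,2)·0.63^2·0.37^20 = 231·0.3969·2.31225e-09 = 2.11996e-07
Unnormalised posteriors:
  π_Brass·f_Brass = 0.14 × 0.123259 = 0.0172563
  π_Silver·f_Silver = 0.58 × 0.0776872 = 0.0450586
  π_Copper·f_Copper = 0.28 × 2.11996e-07 = 5.93589e-08
Normaliser: 0.0172563 + 0.0450586 + 5.93589e-08 = 0.0623149
P(Coin type Brass | the observation) ≈ 0.277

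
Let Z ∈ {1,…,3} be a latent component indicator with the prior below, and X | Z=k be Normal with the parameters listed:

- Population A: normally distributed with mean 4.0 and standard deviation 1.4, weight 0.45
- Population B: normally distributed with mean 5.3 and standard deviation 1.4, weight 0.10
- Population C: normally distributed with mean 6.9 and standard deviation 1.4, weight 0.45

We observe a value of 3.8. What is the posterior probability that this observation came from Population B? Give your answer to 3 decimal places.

P(component k | x) = w_k·f_k(x) / marginal(x), where marginal(x) = Σ_j w_j·f_j(x).
Normal densities:
  p_A = (1/(1.4·√(2π)))·exp(−(3.8−4.0)²/(2·1.4²)) = 0.284959·exp(-0.01020) = 0.282066
  p_B = (1/(1.4·√(2π)))·exp(−(3.8−5.3)²/(2·1.4²)) = 0.284959·exp(-0.57398) = 0.160511
  p_C = (1/(1.4·√(2π)))·exp(−(3.8−6.9)²/(2·1.4²)) = 0.284959·exp(-2.45153) = 0.0245525
Weight by the priors:
  w_A·p_A = 0.45 × 0.282066 = 0.12693
  w_B·p_B = 0.10 × 0.160511 = 0.0160511
  w_C·p_C = 0.45 × 0.0245525 = 0.0110486
Normaliser: 0.12693 + 0.0160511 + 0.0110486 = 0.154029
P(Population B | 3.8) ≈ 0.104

0.104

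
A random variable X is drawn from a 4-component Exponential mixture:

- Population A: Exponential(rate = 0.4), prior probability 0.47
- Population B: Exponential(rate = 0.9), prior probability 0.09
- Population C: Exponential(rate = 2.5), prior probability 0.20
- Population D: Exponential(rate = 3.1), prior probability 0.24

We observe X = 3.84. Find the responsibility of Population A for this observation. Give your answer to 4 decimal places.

0.9397

By Bayes' theorem, P(k | x) = w_k f_k(x) / Σ_j w_j f_j(x).
Evaluate each component's likelihood at the observed value:
  f_A = 0.4·e^(−0.4·3.84) = 0.4·e^(−1.5360) = 0.0860961
  f_B = 0.9·e^(−0.9·3.84) = 0.9·e^(−3.4560) = 0.0284002
  f_C = 2.5·e^(−2.5·3.84) = 2.5·e^(−9.6000) = 0.000169322
  f_D = 3.1·e^(−3.1·3.84) = 3.1·e^(−11.9040) = 2.09662e-05
Multiply by the mixture weights:
  w_A·f_A = 0.47 × 0.0860961 = 0.0404652
  w_B·f_B = 0.09 × 0.0284002 = 0.00255601
  w_C·f_C = 0.20 × 0.000169322 = 3.38644e-05
  w_D·f_D = 0.24 × 2.09662e-05 = 5.03189e-06
Normaliser: 0.0404652 + 0.00255601 + 3.38644e-05 + 5.03189e-06 = 0.0430601
P(Population A | 3.84) ≈ 0.9397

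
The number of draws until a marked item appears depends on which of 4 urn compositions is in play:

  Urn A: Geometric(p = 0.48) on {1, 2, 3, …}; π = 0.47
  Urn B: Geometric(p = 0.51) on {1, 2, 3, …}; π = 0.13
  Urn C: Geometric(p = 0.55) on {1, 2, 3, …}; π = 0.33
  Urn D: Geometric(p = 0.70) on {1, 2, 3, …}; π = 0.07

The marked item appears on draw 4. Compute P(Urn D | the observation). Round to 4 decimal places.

Posterior ∝ prior × likelihood, so P(k | x) ∝ π_k f_k(x); normalise over all components.
Geometric probabilities:
  p_A = 0.0674918
  p_B = 0.060001
  p_C = 0.0501187
  p_D = 0.0189
Weight by the priors:
  π_A·p_A = 0.47 × 0.0674918 = 0.0317212
  π_B·p_B = 0.13 × 0.060001 = 0.00780013
  π_C·p_C = 0.33 × 0.0501187 = 0.0165392
  π_D·p_D = 0.07 × 0.0189 = 0.001323
Marginal: 0.0317212 + 0.00780013 + 0.0165392 + 0.001323 = 0.0573835
Responsibility of Urn D: 0.001323 / 0.0573835 ≈ 0.0231

0.0231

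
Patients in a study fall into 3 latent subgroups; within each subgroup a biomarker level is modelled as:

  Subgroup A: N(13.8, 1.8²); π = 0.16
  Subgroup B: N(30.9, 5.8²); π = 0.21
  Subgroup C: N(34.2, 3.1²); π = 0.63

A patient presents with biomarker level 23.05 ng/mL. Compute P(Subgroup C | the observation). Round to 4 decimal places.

0.0213

Posterior ∝ prior × likelihood, so P(k | x) ∝ π_k f_k(x); normalise over all components.
Component likelihoods at x = 23.05 ng/mL:
  f_A = (1/(1.8·√(2π)))·exp(−(23.05−13.8)²/(2·1.8²)) = 0.221635·exp(-13.20409) = 4.08483e-07
  f_B = (1/(5.8·√(2π)))·exp(−(23.05−30.9)²/(2·5.8²)) = 0.068783·exp(-0.91591) = 0.0275237
  f_C = (1/(3.1·√(2π)))·exp(−(23.05−34.2)²/(2·3.1²)) = 0.128691·exp(-6.46839) = 0.000199692
Unnormalised posteriors:
  π_A·f_A = 0.16 × 4.08483e-07 = 6.53573e-08
  π_B·f_B = 0.21 × 0.0275237 = 0.00577998
  π_C·f_C = 0.63 × 0.000199692 = 0.000125806
Marginal: 6.53573e-08 + 0.00577998 + 0.000125806 = 0.00590585
P(Subgroup C | 23.05 ng/mL) ≈ 0.0213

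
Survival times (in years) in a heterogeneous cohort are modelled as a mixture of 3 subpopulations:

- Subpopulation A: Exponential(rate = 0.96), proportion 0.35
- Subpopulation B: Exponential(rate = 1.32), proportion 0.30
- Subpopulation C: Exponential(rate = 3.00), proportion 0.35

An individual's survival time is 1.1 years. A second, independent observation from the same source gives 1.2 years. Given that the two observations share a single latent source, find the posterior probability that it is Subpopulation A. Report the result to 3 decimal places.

0.556

Posterior ∝ prior × likelihood, so P(k | x) ∝ P(Z=k) f_k(x); normalise over all components.
Since both observations come from the same component, the likelihood for component k is f_k(x₁)·f_k(x₂).
  f_A = [0.96·e^(−0.96·1.1) = 0.96·e^(−1.0560) = 0.333931] × [0.303364] = 0.101303
  f_B = [1.32·e^(−1.32·1.1) = 1.32·e^(−1.4520) = 0.309014] × [0.270802] = 0.0836816
  f_C = [3.00·e^(−3.00·1.1) = 3.00·e^(−3.3000) = 0.11065] × [0.0819712] = 0.00907007
Multiply by the mixture weights:
  P(Z=A)·f_A = 0.35 × 0.101303 = 0.0354559
  P(Z=B)·f_B = 0.30 × 0.0836816 = 0.0251045
  P(Z=C)·f_C = 0.35 × 0.00907007 = 0.00317452
Normaliser: 0.0354559 + 0.0251045 + 0.00317452 = 0.0637349
Responsibility of Subpopulation A: 0.0354559 / 0.0637349 ≈ 0.556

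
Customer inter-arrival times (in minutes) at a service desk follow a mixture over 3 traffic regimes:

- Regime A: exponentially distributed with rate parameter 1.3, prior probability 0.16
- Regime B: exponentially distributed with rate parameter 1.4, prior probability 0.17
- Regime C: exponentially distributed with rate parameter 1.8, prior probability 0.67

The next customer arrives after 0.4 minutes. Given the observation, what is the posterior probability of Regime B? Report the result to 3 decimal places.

Apply Bayes' rule: the posterior for each component is proportional to its prior times its likelihood at x.
Evaluate each component's likelihood at the observed value:
  L_A = 1.3·e^(−1.3·0.4) = 1.3·e^(−0.5200) = 0.772877
  L_B = 1.4·e^(−1.4·0.4) = 1.4·e^(−0.5600) = 0.799693
  L_C = 1.8·e^(−1.8·0.4) = 1.8·e^(−0.7200) = 0.876154
Prior × likelihood for each component:
  P(Z=A)·L_A = 0.16 × 0.772877 = 0.12366
  P(Z=B)·L_B = 0.17 × 0.799693 = 0.135948
  P(Z=C)·L_C = 0.67 × 0.876154 = 0.587023
Sum: 0.12366 + 0.135948 + 0.587023 = 0.846631
P(Regime B | 0.4 minutes) = 0.135948 / 0.846631 ≈ 0.161

0.161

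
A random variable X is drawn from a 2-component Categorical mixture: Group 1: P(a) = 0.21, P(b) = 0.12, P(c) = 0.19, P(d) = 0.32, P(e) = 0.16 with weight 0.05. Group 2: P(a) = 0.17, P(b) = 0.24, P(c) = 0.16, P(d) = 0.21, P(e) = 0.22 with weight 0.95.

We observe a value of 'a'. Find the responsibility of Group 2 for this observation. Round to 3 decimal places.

Apply Bayes' rule: the posterior for each component is proportional to its prior times its likelihood at x.
Component likelihoods at x = 'a':
  f_1 = 0.21
  f_2 = 0.17
Weight by the priors:
  w_1·f_1 = 0.05 × 0.21 = 0.0105
  w_2·f_2 = 0.95 × 0.17 = 0.1615
Normaliser: 0.0105 + 0.1615 = 0.172
So the posterior for Group 2 is 0.1615 / 0.172 ≈ 0.939.

0.939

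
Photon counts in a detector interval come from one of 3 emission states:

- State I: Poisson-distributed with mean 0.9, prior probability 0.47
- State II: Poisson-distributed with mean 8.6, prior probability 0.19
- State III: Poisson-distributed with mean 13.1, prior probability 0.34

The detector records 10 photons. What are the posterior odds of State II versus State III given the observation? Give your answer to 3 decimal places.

0.748

Posterior odds = (π_i f_i(x)) / (π_j f_j(x)); the normalising sum cancels.
Component likelihoods at x = 10 photons:
  p_I = e^(−0.9)·0.9^10/10! = 3.90658e-08
  p_II = e^(−8.6)·8.6^10/10! = 0.112277
  p_III = e^(−13.1)·13.1^10/10! = 0.0838865
Odds = (0.19/0.34) × (0.112277/0.0838865) = 0.558824 × 1.33843 ≈ 0.748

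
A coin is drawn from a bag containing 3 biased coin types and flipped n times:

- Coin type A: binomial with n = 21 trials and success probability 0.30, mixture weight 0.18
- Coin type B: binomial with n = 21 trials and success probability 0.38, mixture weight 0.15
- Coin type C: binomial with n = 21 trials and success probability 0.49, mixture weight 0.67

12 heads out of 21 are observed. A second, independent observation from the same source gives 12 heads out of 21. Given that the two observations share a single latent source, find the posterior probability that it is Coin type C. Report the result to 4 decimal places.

0.9828

P(component k | x) = P(Z=k)·f_k(x) / marginal(x), where marginal(x) = Σ_j P(Z=j)·f_j(x).
Since both observations come from the same component, the likelihood for component k is f_k(x₁)·f_k(x₂).
  f_A = [C(21,12)·0.30^12·0.70^9 = 293930·5.31441e-07·0.0403536 = 0.00630349] × [0.00630349] = 3.9734e-05
  f_B = [C(21,12)·0.38^12·0.62^9 = 293930·9.06574e-06·0.0135371 = 0.0360722] × [0.0360722] = 0.0013012
  f_C = [C(21,12)·0.49^12·0.51^9 = 293930·0.000191581·0.00233417 = 0.13144] × [0.13144] = 0.0172765
Multiply by the mixture weights:
  P(Z=A)·f_A = 0.18 × 3.9734e-05 = 7.15213e-06
  P(Z=B)·f_B = 0.15 × 0.0013012 = 0.00019518
  P(Z=C)·f_C = 0.67 × 0.0172765 = 0.0115753
Evidence: 7.15213e-06 + 0.00019518 + 0.0115753 = 0.0117776
So the posterior for Coin type C is 0.0115753 / 0.0117776 ≈ 0.9828.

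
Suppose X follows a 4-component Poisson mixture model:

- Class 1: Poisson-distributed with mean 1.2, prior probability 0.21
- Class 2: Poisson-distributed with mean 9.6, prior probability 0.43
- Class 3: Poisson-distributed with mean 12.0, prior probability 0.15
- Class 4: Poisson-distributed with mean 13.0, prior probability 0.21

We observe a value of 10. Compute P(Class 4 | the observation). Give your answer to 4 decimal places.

The responsibility of component k is π_k f_k(x) divided by Σ_j π_j f_j(x).
Component likelihoods at x = 10:
  L_1 = e^(−1.2)·1.2^10/10! = 5.13921e-07
  L_2 = e^(−9.6)·9.6^10/10! = 0.124086
  L_3 = e^(−12.0)·12.0^10/10! = 0.104837
  L_4 = e^(−13.0)·13.0^10/10! = 0.0858702
Prior × likelihood for each component:
  π_1·L_1 = 0.21 × 5.13921e-07 = 1.07923e-07
  π_2·L_2 = 0.43 × 0.124086 = 0.0533569
  π_3·L_3 = 0.15 × 0.104837 = 0.0157256
  π_4·L_4 = 0.21 × 0.0858702 = 0.0180327
Evidence: 1.07923e-07 + 0.0533569 + 0.0157256 + 0.0180327 = 0.0871153
P(Class 4 | 10) = 0.0180327 / 0.0871153 ≈ 0.2070

0.2070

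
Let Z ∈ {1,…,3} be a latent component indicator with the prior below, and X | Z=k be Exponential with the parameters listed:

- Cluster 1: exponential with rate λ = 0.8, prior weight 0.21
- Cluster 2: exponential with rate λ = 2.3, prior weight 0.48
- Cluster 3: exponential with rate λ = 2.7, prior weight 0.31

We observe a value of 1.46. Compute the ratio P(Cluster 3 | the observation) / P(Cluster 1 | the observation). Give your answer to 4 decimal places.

0.3109

Since P(k|x) ∝ π_k f_k(x), the posterior odds are π_i f_i(x) / (π_j f_j(x)).
Exponential densities:
  f_1 = 0.8·e^(−0.8·1.46) = 0.8·e^(−1.1680) = 0.248791
  f_2 = 2.3·e^(−2.3·1.46) = 2.3·e^(−3.3580) = 0.080051
  f_3 = 2.7·e^(−2.7·1.46) = 2.7·e^(−3.9420) = 0.0524053
Posterior odds = (π_3·f_3) / (π_1·f_1) = (0.31·0.0524053) / (0.21·0.248791) = 0.0162456 / 0.052246 ≈ 0.3109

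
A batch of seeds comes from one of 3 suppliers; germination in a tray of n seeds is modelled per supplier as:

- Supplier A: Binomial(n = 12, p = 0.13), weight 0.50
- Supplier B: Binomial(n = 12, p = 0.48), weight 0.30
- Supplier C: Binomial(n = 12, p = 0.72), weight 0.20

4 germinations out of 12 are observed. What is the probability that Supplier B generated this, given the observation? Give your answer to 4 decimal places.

The responsibility of component k is w_k f_k(x) divided by Σ_j w_j f_j(x).
Binomial probabilities:
  f_A = C(12,4)·0.13^4·0.87^8 = 495·0.00028561·0.328212 = 0.0464016
  f_B = C(12,4)·0.48^4·0.52^8 = 495·0.0530842·0.00534597 = 0.140474
  f_C = C(12,4)·0.72^4·0.28^8 = 495·0.268739·3.77802e-05 = 0.00502573
Multiply by the mixture weights:
  w_A·f_A = 0.50 × 0.0464016 = 0.0232008
  w_B·f_B = 0.30 × 0.140474 = 0.0421423
  w_C·f_C = 0.20 × 0.00502573 = 0.00100515
Denominator: 0.0232008 + 0.0421423 + 0.00100515 = 0.0663482
P(Supplier B | x) = 0.0421423 / 0.0663482 ≈ 0.6352

0.6352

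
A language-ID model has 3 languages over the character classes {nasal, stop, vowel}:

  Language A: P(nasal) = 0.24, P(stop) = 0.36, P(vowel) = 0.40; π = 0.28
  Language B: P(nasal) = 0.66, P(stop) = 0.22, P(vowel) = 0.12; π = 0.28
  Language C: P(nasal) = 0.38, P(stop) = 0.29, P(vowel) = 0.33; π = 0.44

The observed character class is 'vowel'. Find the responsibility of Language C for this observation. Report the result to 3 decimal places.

0.499

Posterior ∝ prior × likelihood, so P(k | x) ∝ w_k f_k(x); normalise over all components.
Evaluate each component's likelihood at the observed value:
  f_A = 0.4
  f_B = 0.12
  f_C = 0.33
Unnormalised posteriors:
  w_A·f_A = 0.28 × 0.4 = 0.112
  w_B·f_B = 0.28 × 0.12 = 0.0336
  w_C·f_C = 0.44 × 0.33 = 0.1452
Denominator: 0.112 + 0.0336 + 0.1452 = 0.2908
So the posterior for Language C is 0.1452 / 0.2908 ≈ 0.499.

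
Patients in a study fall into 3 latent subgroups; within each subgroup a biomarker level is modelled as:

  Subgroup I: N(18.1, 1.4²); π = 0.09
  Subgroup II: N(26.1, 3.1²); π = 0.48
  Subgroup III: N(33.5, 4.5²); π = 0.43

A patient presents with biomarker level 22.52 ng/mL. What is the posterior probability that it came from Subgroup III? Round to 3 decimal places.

Apply Bayes' rule: the posterior for each component is proportional to its prior times its likelihood at x.
Normal densities:
  p_I = (1/(1.4·√(2π)))·exp(−(22.52−18.1)²/(2·1.4²)) = 0.284959·exp(-4.98378) = 0.00195144
  p_II = (1/(3.1·√(2π)))·exp(−(22.52−26.1)²/(2·3.1²)) = 0.128691·exp(-0.66683) = 0.0660617
  p_III = (1/(4.5·√(2π)))·exp(−(22.52−33.5)²/(2·4.5²)) = 0.088654·exp(-2.97680) = 0.00451741
Multiply by the mixture weights:
  π_I·p_I = 0.09 × 0.00195144 = 0.00017563
  π_II·p_II = 0.48 × 0.0660617 = 0.0317096
  π_III·p_III = 0.43 × 0.00451741 = 0.00194249
Evidence: 0.00017563 + 0.0317096 + 0.00194249 = 0.0338277
So the posterior for Subgroup III is 0.00194249 / 0.0338277 ≈ 0.057.

0.057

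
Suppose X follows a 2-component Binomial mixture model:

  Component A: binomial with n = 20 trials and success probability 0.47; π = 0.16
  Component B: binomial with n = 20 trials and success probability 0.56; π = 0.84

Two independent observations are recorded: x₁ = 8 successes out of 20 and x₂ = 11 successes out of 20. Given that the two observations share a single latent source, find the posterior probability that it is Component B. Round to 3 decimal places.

0.746

Posterior ∝ prior × likelihood, so P(k | x) ∝ π_k f_k(x); normalise over all components.
Since both observations come from the same component, the likelihood for component k is f_k(x₁)·f_k(x₂).
  L_A = [0.147353] × [0.137014] = 0.0201895
  L_B = [0.064151] × [0.176339] = 0.0113123
Unnormalised posteriors:
  π_A·L_A = 0.16 × 0.0201895 = 0.00323032
  π_B·L_B = 0.84 × 0.0113123 = 0.00950235
Sum: 0.00323032 + 0.00950235 = 0.0127327
P(Component B | x₁,x₂) = 0.00950235 / 0.0127327 ≈ 0.746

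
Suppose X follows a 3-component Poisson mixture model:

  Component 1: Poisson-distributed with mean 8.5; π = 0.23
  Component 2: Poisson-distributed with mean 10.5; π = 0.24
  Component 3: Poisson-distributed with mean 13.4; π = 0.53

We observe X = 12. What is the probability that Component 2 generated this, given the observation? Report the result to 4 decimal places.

0.2612

The responsibility of component k is π_k f_k(x) divided by Σ_j π_j f_j(x).
Evaluate each component's likelihood at the observed value:
  L_1 = 0.0604209
  L_2 = 0.103239
  L_3 = 0.106017
Unnormalised posteriors:
  π_1·L_1 = 0.23 × 0.0604209 = 0.0138968
  π_2·L_2 = 0.24 × 0.103239 = 0.0247773
  π_3·L_3 = 0.53 × 0.106017 = 0.0561889
Normaliser: 0.0138968 + 0.0247773 + 0.0561889 = 0.094863
So the posterior for Component 2 is 0.0247773 / 0.094863 ≈ 0.2612.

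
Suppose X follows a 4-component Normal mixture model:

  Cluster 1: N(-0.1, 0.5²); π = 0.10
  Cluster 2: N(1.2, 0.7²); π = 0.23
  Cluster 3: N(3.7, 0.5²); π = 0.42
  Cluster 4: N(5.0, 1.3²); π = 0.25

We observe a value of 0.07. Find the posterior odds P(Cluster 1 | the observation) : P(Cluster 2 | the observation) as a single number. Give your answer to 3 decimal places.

2.114

Posterior odds = (w_i f_i(x)) / (w_j f_j(x)); the normalising sum cancels.
Normal densities:
  f_1 = 0.753074
  f_2 = 0.154862
  f_3 = 2.86174e-12
  f_4 = 0.000231229
Odds = (0.10/0.23) × (0.753074/0.154862) = 0.434783 × 4.86288 ≈ 2.114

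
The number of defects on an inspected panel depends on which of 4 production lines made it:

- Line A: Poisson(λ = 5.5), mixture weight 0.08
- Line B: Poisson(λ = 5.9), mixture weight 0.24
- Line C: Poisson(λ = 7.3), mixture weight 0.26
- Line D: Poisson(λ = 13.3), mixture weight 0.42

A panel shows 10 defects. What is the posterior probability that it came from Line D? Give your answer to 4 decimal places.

By Bayes' theorem, P(k | x) = π_k f_k(x) / Σ_j π_j f_j(x).
Component likelihoods at x = 10 defects:
  f_A = e^(−5.5)·5.5^10/10! = 0.0285262
  f_B = e^(−5.9)·5.9^10/10! = 0.0385851
  f_C = e^(−7.3)·7.3^10/10! = 0.0800048
  f_D = e^(−13.3)·13.3^10/10! = 0.0799166
Unnormalised posteriors:
  π_A·f_A = 0.08 × 0.0285262 = 0.0022821
  π_B·f_B = 0.24 × 0.0385851 = 0.00926042
  π_C·f_C = 0.26 × 0.0800048 = 0.0208012
  π_D·f_D = 0.42 × 0.0799166 = 0.033565
Evidence: 0.0022821 + 0.00926042 + 0.0208012 + 0.033565 = 0.0659087
Responsibility of Line D: 0.033565 / 0.0659087 ≈ 0.5093

0.5093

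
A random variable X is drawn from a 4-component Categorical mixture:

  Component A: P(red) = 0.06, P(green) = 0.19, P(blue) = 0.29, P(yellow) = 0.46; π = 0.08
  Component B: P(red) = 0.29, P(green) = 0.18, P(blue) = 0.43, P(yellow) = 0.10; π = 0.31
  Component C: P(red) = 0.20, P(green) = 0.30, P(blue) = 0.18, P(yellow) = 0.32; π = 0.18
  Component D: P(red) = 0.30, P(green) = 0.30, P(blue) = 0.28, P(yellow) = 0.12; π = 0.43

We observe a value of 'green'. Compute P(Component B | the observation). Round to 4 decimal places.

0.2197

The responsibility of component k is P(Z=k) f_k(x) divided by Σ_j P(Z=j) f_j(x).
Component likelihoods at x = 'green':
  L_A = P(green | comp) = 0.19
  L_B = P(green | comp) = 0.18
  L_C = P(green | comp) = 0.30
  L_D = P(green | comp) = 0.30
Multiply by the mixture weights:
  P(Z=A)·L_A = 0.08 × 0.19 = 0.0152
  P(Z=B)·L_B = 0.31 × 0.18 = 0.0558
  P(Z=C)·L_C = 0.18 × 0.3 = 0.054
  P(Z=D)·L_D = 0.43 × 0.3 = 0.129
Denominator: 0.0152 + 0.0558 + 0.054 + 0.129 = 0.254
So the posterior for Component B is 0.0558 / 0.254 ≈ 0.2197.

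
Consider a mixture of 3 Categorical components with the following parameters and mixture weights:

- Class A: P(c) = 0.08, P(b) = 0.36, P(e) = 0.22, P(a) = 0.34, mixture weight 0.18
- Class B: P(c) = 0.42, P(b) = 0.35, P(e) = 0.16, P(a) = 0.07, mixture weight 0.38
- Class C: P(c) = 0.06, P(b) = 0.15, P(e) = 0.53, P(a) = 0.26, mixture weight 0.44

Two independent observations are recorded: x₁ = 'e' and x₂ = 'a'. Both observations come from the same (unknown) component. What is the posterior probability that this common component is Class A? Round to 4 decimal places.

The responsibility of component k is π_k f_k(x) divided by Σ_j π_j f_j(x).
Since both observations come from the same component, the likelihood for component k is f_k(x₁)·f_k(x₂).
  L_A = [0.22] × [0.34] = 0.0748
  L_B = [0.16] × [0.07] = 0.0112
  L_C = [0.53] × [0.26] = 0.1378
Prior × likelihood for each component:
  π_A·L_A = 0.18 × 0.0748 = 0.013464
  π_B·L_B = 0.38 × 0.0112 = 0.004256
  π_C·L_C = 0.44 × 0.1378 = 0.060632
Evidence: 0.013464 + 0.004256 + 0.060632 = 0.078352
P(Class A | data) = 0.013464 / 0.078352 ≈ 0.1718

0.1718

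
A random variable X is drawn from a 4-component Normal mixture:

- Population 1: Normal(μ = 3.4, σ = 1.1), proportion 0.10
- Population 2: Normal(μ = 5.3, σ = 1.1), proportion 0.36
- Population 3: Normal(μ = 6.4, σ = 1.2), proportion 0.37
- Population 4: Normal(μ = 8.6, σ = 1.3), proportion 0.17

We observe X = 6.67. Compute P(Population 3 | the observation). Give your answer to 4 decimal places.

0.6063

Apply Bayes' rule: the posterior for each component is proportional to its prior times its likelihood at x.
Evaluate each component's likelihood at the observed value:
  p_1 = (1/(1.1·√(2π)))·exp(−(6.67−3.4)²/(2·1.1²)) = 0.362675·exp(-4.41855) = 0.00437083
  p_2 = (1/(1.1·√(2π)))·exp(−(6.67−5.3)²/(2·1.1²)) = 0.362675·exp(-0.77558) = 0.166989
  p_3 = (1/(1.2·√(2π)))·exp(−(6.67−6.4)²/(2·1.2²)) = 0.332452·exp(-0.02531) = 0.324142
  p_4 = (1/(1.3·√(2π)))·exp(−(6.67−8.6)²/(2·1.3²)) = 0.306879·exp(-1.10204) = 0.101943
Unnormalised posteriors:
  π_1·p_1 = 0.10 × 0.00437083 = 0.000437083
  π_2·p_2 = 0.36 × 0.166989 = 0.060116
  π_3·p_3 = 0.37 × 0.324142 = 0.119933
  π_4·p_4 = 0.17 × 0.101943 = 0.0173303
Marginal: 0.000437083 + 0.060116 + 0.119933 + 0.0173303 = 0.197816
Responsibility of Population 3: 0.119933 / 0.197816 ≈ 0.6063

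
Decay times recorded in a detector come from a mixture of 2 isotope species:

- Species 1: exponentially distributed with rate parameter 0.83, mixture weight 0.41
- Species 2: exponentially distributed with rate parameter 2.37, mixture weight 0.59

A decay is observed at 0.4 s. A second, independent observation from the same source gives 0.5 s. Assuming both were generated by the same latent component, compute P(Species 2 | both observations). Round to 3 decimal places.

0.746

Posterior ∝ prior × likelihood, so P(k | x) ∝ π_k f_k(x); normalise over all components.
Since both observations come from the same component, the likelihood for component k is f_k(x₁)·f_k(x₂).
  L_1 = [0.83·e^(−0.83·0.4) = 0.83·e^(−0.3320) = 0.595514] × [0.548082] = 0.326391
  L_2 = [2.37·e^(−2.37·0.4) = 2.37·e^(−0.9480) = 0.918411] × [0.724618] = 0.665498
Prior × likelihood for each component:
  π_1·L_1 = 0.41 × 0.326391 = 0.13382
  π_2·L_2 = 0.59 × 0.665498 = 0.392644
Marginal: 0.13382 + 0.392644 = 0.526464
Responsibility of Species 2: 0.392644 / 0.526464 ≈ 0.746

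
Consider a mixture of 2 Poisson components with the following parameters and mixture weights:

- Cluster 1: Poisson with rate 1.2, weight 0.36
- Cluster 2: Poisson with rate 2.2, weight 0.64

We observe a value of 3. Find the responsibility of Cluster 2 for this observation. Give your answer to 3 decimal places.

0.801

By Bayes' theorem, P(k | x) = w_k f_k(x) / Σ_j w_j f_j(x).
Evaluate each component's likelihood at the observed value:
  p_1 = 0.0867439
  p_2 = 0.196639
Multiply by the mixture weights:
  w_1·p_1 = 0.36 × 0.0867439 = 0.0312278
  w_2·p_2 = 0.64 × 0.196639 = 0.125849
Marginal: 0.0312278 + 0.125849 = 0.157077
P(Cluster 2 | the observation) ≈ 0.801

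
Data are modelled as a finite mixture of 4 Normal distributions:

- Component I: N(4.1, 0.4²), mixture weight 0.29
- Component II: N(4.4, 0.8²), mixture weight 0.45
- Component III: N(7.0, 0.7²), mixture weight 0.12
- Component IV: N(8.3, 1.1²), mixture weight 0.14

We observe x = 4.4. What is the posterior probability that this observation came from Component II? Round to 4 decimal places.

The responsibility of component k is P(Z=k) f_k(x) divided by Σ_j P(Z=j) f_j(x).
Normal densities:
  L_I = (1/(0.4·√(2π)))·exp(−(4.4−4.1)²/(2·0.4²)) = 0.997356·exp(-0.28125) = 0.752844
  L_II = (1/(0.8·√(2π)))·exp(−(4.4−4.4)²/(2·0.8²)) = 0.498678·exp(-0.00000) = 0.498678
  L_III = (1/(0.7·√(2π)))·exp(−(4.4−7.0)²/(2·0.7²)) = 0.569918·exp(-6.89796) = 0.000575528
  L_IV = (1/(1.1·√(2π)))·exp(−(4.4−8.3)²/(2·1.1²)) = 0.362675·exp(-6.28512) = 0.000675963
Multiply by the mixture weights:
  P(Z=I)·L_I = 0.29 × 0.752844 = 0.218325
  P(Z=II)·L_II = 0.45 × 0.498678 = 0.224405
  P(Z=III)·L_III = 0.12 × 0.000575528 = 6.90634e-05
  P(Z=IV)·L_IV = 0.14 × 0.000675963 = 9.46348e-05
Normaliser: 0.218325 + 0.224405 + 6.90634e-05 + 9.46348e-05 = 0.442893
Responsibility of Component II: 0.224405 / 0.442893 ≈ 0.5067

0.5067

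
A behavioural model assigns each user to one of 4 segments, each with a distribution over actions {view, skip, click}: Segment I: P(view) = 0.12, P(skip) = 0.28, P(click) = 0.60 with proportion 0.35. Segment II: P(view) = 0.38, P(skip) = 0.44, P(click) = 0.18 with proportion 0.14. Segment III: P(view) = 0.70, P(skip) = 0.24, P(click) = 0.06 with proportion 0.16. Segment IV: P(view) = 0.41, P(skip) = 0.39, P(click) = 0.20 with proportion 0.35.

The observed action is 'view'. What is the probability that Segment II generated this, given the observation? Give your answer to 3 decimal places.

P(component k | x) = π_k·f_k(x) / marginal(x), where marginal(x) = Σ_j π_j·f_j(x).
Component likelihoods at x = 'view':
  L_I = P(view | comp) = 0.12
  L_II = P(view | comp) = 0.38
  L_III = P(view | comp) = 0.70
  L_IV = P(view | comp) = 0.41
Multiply by the mixture weights:
  π_I·L_I = 0.35 × 0.12 = 0.042
  π_II·L_II = 0.14 × 0.38 = 0.0532
  π_III·L_III = 0.16 × 0.7 = 0.112
  π_IV·L_IV = 0.35 × 0.41 = 0.1435
Sum: 0.042 + 0.0532 + 0.112 + 0.1435 = 0.3507
P(Segment II | 'view') ≈ 0.152

0.152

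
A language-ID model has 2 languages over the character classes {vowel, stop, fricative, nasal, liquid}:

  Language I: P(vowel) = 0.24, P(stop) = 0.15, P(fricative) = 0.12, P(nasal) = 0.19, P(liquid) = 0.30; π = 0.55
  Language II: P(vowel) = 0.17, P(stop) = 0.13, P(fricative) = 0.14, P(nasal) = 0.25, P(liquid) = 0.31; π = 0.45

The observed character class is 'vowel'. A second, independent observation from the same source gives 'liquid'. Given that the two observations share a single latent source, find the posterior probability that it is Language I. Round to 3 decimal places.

P(component k | x) = P(Z=k)·f_k(x) / marginal(x), where marginal(x) = Σ_j P(Z=j)·f_j(x).
Since both observations come from the same component, the likelihood for component k is f_k(x₁)·f_k(x₂).
  f_I = [0.24] × [0.3] = 0.072
  f_II = [0.17] × [0.31] = 0.0527
Multiply by the mixture weights:
  P(Z=I)·f_I = 0.55 × 0.072 = 0.0396
  P(Z=II)·f_II = 0.45 × 0.0527 = 0.023715
Evidence: 0.0396 + 0.023715 = 0.063315
Responsibility of Language I: 0.0396 / 0.063315 ≈ 0.625

0.625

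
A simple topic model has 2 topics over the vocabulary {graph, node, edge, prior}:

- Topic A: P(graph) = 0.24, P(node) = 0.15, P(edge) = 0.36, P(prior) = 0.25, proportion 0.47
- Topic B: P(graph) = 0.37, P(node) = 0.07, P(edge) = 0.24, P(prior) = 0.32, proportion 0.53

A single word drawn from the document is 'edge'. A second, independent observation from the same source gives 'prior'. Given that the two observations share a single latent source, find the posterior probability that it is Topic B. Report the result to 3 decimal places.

Apply Bayes' rule: the posterior for each component is proportional to its prior times its likelihood at x.
Since both observations come from the same component, the likelihood for component k is f_k(x₁)·f_k(x₂).
  L_A = [P(edge | comp) = 0.36] × [0.25] = 0.09
  L_B = [P(edge | comp) = 0.24] × [0.32] = 0.0768
Prior × likelihood for each component:
  P(Z=A)·L_A = 0.47 × 0.09 = 0.0423
  P(Z=B)·L_B = 0.53 × 0.0768 = 0.040704
Denominator: 0.0423 + 0.040704 = 0.083004
P(Topic B | x₁, x₂) ≈ 0.490

0.490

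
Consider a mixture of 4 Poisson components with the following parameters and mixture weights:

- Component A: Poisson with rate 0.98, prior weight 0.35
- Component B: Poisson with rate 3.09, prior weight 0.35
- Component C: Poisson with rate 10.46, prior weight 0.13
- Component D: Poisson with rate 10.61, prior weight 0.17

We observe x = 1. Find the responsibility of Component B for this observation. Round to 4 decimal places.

0.2764

The responsibility of component k is π_k f_k(x) divided by Σ_j π_j f_j(x).
Poisson probabilities:
  f_A = 0.367805
  f_B = 0.140601
  f_C = 0.000299786
  f_D = 0.000261728
Prior × likelihood for each component:
  π_A·f_A = 0.35 × 0.367805 = 0.128732
  π_B·f_B = 0.35 × 0.140601 = 0.0492104
  π_C·f_C = 0.13 × 0.000299786 = 3.89722e-05
  π_D·f_D = 0.17 × 0.000261728 = 4.44938e-05
Denominator: 0.128732 + 0.0492104 + 3.89722e-05 + 4.44938e-05 = 0.178026
Responsibility of Component B: 0.0492104 / 0.178026 ≈ 0.2764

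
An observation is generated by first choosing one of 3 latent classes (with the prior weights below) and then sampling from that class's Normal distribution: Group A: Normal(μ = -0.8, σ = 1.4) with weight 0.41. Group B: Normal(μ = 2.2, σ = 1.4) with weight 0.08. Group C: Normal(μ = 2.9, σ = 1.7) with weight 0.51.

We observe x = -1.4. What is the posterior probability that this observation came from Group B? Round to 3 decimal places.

0.007

Apply Bayes' rule: the posterior for each component is proportional to its prior times its likelihood at x.
Evaluate each component's likelihood at the observed value:
  L_A = (1/(1.4·√(2π)))·exp(−(-1.4−-0.8)²/(2·1.4²)) = 0.284959·exp(-0.09184) = 0.259955
  L_B = (1/(1.4·√(2π)))·exp(−(-1.4−2.2)²/(2·1.4²)) = 0.284959·exp(-3.30612) = 0.010446
  L_C = (1/(1.7·√(2π)))·exp(−(-1.4−2.9)²/(2·1.7²)) = 0.234672·exp(-3.19896) = 0.00957568
Prior × likelihood for each component:
  π_A·L_A = 0.41 × 0.259955 = 0.106581
  π_B·L_B = 0.08 × 0.010446 = 0.000835682
  π_C·L_C = 0.51 × 0.00957568 = 0.0048836
Denominator: 0.106581 + 0.000835682 + 0.0048836 = 0.112301
Responsibility of Group B: 0.000835682 / 0.112301 ≈ 0.007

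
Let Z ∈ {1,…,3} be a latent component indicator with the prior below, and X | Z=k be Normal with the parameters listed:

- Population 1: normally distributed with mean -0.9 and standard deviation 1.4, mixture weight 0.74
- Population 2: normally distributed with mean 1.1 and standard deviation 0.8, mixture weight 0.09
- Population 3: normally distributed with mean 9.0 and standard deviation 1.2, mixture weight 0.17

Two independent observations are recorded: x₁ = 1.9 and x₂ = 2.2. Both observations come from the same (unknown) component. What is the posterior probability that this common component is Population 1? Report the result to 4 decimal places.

P(component k | x) = π_k·f_k(x) / marginal(x), where marginal(x) = Σ_j π_j·f_j(x).
Since both observations come from the same component, the likelihood for component k is f_k(x₁)·f_k(x₂).
  f_1 = [(1/(1.4·√(2π)))·exp(−(1.9−-0.9)²/(2·1.4²)) = 0.284959·exp(-2.00000) = 0.038565] × [0.0245525] = 0.000946867
  f_2 = [(1/(0.8·√(2π)))·exp(−(1.9−1.1)²/(2·0.8²)) = 0.498678·exp(-0.50000) = 0.302463] × [0.193765] = 0.0586069
  f_3 = [(1/(1.2·√(2π)))·exp(−(1.9−9.0)²/(2·1.2²)) = 0.332452·exp(-17.50347) = 8.31893e-09] × [3.53907e-08] = 2.94413e-16
Weight by the priors:
  π_1·f_1 = 0.74 × 0.000946867 = 0.000700681
  π_2·f_2 = 0.09 × 0.0586069 = 0.00527462
  π_3·f_3 = 0.17 × 2.94413e-16 = 5.00502e-17
Normaliser: 0.000700681 + 0.00527462 + 5.00502e-17 = 0.0059753
P(Population 1 | x₁,x₂) ≈ 0.1173

0.1173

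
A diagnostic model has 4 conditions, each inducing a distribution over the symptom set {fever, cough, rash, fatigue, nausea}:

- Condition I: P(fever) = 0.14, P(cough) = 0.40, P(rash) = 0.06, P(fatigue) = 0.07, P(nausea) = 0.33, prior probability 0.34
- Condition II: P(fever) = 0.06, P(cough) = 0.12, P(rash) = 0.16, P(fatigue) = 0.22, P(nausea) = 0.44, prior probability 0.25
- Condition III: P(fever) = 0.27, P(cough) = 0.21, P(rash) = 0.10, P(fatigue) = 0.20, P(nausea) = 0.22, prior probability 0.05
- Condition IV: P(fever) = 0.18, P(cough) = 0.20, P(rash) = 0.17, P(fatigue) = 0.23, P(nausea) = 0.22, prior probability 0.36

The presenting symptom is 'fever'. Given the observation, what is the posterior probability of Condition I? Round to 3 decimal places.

0.338

P(component k | x) = π_k·f_k(x) / marginal(x), where marginal(x) = Σ_j π_j·f_j(x).
Categorical probabilities:
  f_I = P(fever | comp) = 0.14
  f_II = P(fever | comp) = 0.06
  f_III = P(fever | comp) = 0.27
  f_IV = P(fever | comp) = 0.18
Prior × likelihood for each component:
  π_I·f_I = 0.34 × 0.14 = 0.0476
  π_II·f_II = 0.25 × 0.06 = 0.015
  π_III·f_III = 0.05 × 0.27 = 0.0135
  π_IV·f_IV = 0.36 × 0.18 = 0.0648
Evidence: 0.0476 + 0.015 + 0.0135 + 0.0648 = 0.1409
Responsibility of Condition I: 0.0476 / 0.1409 ≈ 0.338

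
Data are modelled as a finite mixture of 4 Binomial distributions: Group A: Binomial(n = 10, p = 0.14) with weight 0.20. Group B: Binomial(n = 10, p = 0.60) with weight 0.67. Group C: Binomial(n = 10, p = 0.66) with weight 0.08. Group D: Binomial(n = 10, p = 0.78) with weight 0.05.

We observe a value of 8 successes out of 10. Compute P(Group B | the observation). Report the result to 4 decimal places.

0.7304

By Bayes' theorem, P(k | x) = π_k f_k(x) / Σ_j π_j f_j(x).
Component likelihoods at x = 8 successes out of 10:
  f_A = 4.91172e-06
  f_B = 0.120932
  f_C = 0.187293
  f_D = 0.298411
Unnormalised posteriors:
  π_A·f_A = 0.20 × 4.91172e-06 = 9.82344e-07
  π_B·f_B = 0.67 × 0.120932 = 0.0810247
  π_C·f_C = 0.08 × 0.187293 = 0.0149834
  π_D·f_D = 0.05 × 0.298411 = 0.0149205
Normaliser: 9.82344e-07 + 0.0810247 + 0.0149834 + 0.0149205 = 0.11093
P(Group B | x) = 0.0810247 / 0.11093 ≈ 0.7304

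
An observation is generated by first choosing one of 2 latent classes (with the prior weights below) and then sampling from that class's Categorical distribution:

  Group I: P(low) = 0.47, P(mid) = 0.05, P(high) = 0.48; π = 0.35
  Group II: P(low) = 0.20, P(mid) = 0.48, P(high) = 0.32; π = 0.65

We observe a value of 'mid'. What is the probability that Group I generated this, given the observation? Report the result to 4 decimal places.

Apply Bayes' rule: the posterior for each component is proportional to its prior times its likelihood at x.
Evaluate each component's likelihood at the observed value:
  p_I = 0.05
  p_II = 0.48
Weight by the priors:
  π_I·p_I = 0.35 × 0.05 = 0.0175
  π_II·p_II = 0.65 × 0.48 = 0.312
Denominator: 0.0175 + 0.312 = 0.3295
P(Group I | x) = 0.0175 / 0.3295 ≈ 0.0531

0.0531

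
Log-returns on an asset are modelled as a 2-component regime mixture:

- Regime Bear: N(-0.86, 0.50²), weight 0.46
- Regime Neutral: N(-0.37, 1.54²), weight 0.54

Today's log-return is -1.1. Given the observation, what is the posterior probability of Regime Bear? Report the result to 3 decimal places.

0.723

The responsibility of component k is π_k f_k(x) divided by Σ_j π_j f_j(x).
Component likelihoods at x = -1.1:
  f_Bear = 0.711065
  f_Neutral = 0.231524
Weight by the priors:
  π_Bear·f_Bear = 0.46 × 0.711065 = 0.32709
  π_Neutral·f_Neutral = 0.54 × 0.231524 = 0.125023
Sum: 0.32709 + 0.125023 = 0.452113
P(Regime Bear | -1.1) ≈ 0.723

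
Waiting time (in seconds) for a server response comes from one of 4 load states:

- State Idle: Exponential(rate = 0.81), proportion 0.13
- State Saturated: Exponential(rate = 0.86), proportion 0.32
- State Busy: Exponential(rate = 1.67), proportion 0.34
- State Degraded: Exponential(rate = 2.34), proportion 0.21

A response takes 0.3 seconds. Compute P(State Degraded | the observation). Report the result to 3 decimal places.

0.276

Apply Bayes' rule: the posterior for each component is proportional to its prior times its likelihood at x.
Exponential densities:
  p_Idle = 0.81·e^(−0.81·0.3) = 0.81·e^(−0.2430) = 0.63526
  p_Saturated = 0.86·e^(−0.86·0.3) = 0.86·e^(−0.2580) = 0.664432
  p_Busy = 1.67·e^(−1.67·0.3) = 1.67·e^(−0.5010) = 1.01189
  p_Degraded = 2.34·e^(−2.34·0.3) = 2.34·e^(−0.7020) = 1.15969
Weight by the priors:
  π_Idle·p_Idle = 0.13 × 0.63526 = 0.0825838
  π_Saturated·p_Saturated = 0.32 × 0.664432 = 0.212618
  π_Busy·p_Busy = 0.34 × 1.01189 = 0.344044
  π_Degraded·p_Degraded = 0.21 × 1.15969 = 0.243534
Denominator: 0.0825838 + 0.212618 + 0.344044 + 0.243534 = 0.88278
P(State Degraded | x) ≈ 0.276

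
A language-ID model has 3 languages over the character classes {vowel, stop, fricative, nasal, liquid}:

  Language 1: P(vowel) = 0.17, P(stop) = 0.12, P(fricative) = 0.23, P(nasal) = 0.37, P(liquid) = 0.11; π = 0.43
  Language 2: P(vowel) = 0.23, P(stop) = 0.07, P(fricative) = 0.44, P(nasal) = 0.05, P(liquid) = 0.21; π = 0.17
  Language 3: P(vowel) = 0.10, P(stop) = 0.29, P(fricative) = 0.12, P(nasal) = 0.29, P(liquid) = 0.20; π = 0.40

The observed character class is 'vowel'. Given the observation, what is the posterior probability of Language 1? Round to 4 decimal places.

0.4803

By Bayes' theorem, P(k | x) = P(Z=k) f_k(x) / Σ_j P(Z=j) f_j(x).
Categorical probabilities:
  p_1 = 0.17
  p_2 = 0.23
  p_3 = 0.1
Weight by the priors:
  P(Z=1)·p_1 = 0.43 × 0.17 = 0.0731
  P(Z=2)·p_2 = 0.17 × 0.23 = 0.0391
  P(Z=3)·p_3 = 0.40 × 0.1 = 0.04
Sum: 0.0731 + 0.0391 + 0.04 = 0.1522
So the posterior for Language 1 is 0.0731 / 0.1522 ≈ 0.4803.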